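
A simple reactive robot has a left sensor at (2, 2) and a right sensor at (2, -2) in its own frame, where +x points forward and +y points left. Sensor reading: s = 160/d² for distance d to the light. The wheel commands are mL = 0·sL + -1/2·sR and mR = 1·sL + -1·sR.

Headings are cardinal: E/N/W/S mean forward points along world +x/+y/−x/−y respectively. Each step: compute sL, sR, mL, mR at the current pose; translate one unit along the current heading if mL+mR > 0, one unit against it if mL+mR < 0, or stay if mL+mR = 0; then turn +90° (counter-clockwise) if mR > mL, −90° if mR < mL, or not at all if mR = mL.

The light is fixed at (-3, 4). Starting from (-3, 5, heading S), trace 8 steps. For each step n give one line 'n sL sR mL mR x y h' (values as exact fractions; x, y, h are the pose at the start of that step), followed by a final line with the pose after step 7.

0 32 32 -16 0 -3 5 S
1 8 40 -20 -32 -3 6 E
2 160 160/9 -80/9 1280/9 -4 6 S
3 16 80 -40 -64 -4 5 E
4 160 160/17 -80/17 2560/17 -5 5 S
5 40 40 -20 0 -5 4 E
6 160/29 32 -16 -768/29 -6 4 N
7 80 16 -8 64 -6 3 E
final -5 3 N

n=0: pose=(-3,5,S); sL=32, sR=32; mL=-16, mR=0; mL+mR=-16 → advance -1; mR−mL=16 → turn +1·90°
n=1: pose=(-3,6,E); sL=8, sR=40; mL=-20, mR=-32; mL+mR=-52 → advance -1; mR−mL=-12 → turn -1·90°
n=2: pose=(-4,6,S); sL=160, sR=160/9; mL=-80/9, mR=1280/9; mL+mR=400/3 → advance +1; mR−mL=1360/9 → turn +1·90°
n=3: pose=(-4,5,E); sL=16, sR=80; mL=-40, mR=-64; mL+mR=-104 → advance -1; mR−mL=-24 → turn -1·90°
n=4: pose=(-5,5,S); sL=160, sR=160/17; mL=-80/17, mR=2560/17; mL+mR=2480/17 → advance +1; mR−mL=2640/17 → turn +1·90°
n=5: pose=(-5,4,E); sL=40, sR=40; mL=-20, mR=0; mL+mR=-20 → advance -1; mR−mL=20 → turn +1·90°
n=6: pose=(-6,4,N); sL=160/29, sR=32; mL=-16, mR=-768/29; mL+mR=-1232/29 → advance -1; mR−mL=-304/29 → turn -1·90°
n=7: pose=(-6,3,E); sL=80, sR=16; mL=-8, mR=64; mL+mR=56 → advance +1; mR−mL=72 → turn +1·90°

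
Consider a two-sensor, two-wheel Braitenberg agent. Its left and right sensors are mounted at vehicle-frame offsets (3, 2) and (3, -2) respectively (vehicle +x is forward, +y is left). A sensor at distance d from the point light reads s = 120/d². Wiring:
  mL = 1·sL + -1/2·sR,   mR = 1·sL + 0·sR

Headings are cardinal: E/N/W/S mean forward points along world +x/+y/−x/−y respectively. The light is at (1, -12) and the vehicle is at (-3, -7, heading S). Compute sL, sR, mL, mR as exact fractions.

15 3 27/2 15

left sensor world pos  = (-1, -10); dL² = 8
right sensor world pos = (-5, -10); dR² = 40
sL = 120/8 = 15
sR = 120/40 = 3
mL = 1·sL + -1/2·sR = 27/2
mR = 1·sL + 0·sR = 15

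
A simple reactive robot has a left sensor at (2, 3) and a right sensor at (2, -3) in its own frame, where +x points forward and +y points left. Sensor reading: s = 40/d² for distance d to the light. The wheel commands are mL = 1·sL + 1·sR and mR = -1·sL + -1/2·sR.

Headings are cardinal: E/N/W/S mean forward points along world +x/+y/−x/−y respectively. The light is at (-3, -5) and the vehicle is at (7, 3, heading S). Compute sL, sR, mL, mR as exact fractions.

8/41 8/17 464/697 -300/697

left sensor world pos  = (10, 1); dL² = 205
right sensor world pos = (4, 1); dR² = 85
sL = 40/205 = 8/41
sR = 40/85 = 8/17
mL = 1·sL + 1·sR = 464/697
mR = -1·sL + -1/2·sR = -300/697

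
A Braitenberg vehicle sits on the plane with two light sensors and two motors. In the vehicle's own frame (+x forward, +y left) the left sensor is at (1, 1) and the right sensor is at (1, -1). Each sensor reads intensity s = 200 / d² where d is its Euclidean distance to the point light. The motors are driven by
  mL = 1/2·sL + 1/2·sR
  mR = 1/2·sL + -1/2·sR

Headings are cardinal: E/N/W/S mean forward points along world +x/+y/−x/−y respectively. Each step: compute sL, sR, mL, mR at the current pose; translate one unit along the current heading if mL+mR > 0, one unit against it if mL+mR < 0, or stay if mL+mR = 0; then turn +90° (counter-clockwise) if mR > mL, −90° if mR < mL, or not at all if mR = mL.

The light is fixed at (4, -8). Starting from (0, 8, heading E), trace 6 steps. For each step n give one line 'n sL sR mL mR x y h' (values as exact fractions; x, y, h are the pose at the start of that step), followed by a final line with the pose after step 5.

n=0: pose=(0,8,E); sL=100/149, sR=100/117; mL=13300/17433, mR=-1600/17433; mL+mR=100/149 → advance +1; mR−mL=-100/117 → turn -1·90°
n=1: pose=(1,8,S); sL=200/229, sR=200/241; mL=47000/55189, mR=1200/55189; mL+mR=200/229 → advance +1; mR−mL=-200/241 → turn -1·90°
n=2: pose=(1,7,W); sL=50/53, sR=25/34; mL=3025/3604, mR=375/3604; mL+mR=50/53 → advance +1; mR−mL=-25/34 → turn -1·90°
n=3: pose=(0,7,N); sL=200/281, sR=40/53; mL=10920/14893, mR=-320/14893; mL+mR=200/281 → advance +1; mR−mL=-40/53 → turn -1·90°
n=4: pose=(0,8,E); sL=100/149, sR=100/117; mL=13300/17433, mR=-1600/17433; mL+mR=100/149 → advance +1; mR−mL=-100/117 → turn -1·90°
n=5: pose=(1,8,S); sL=200/229, sR=200/241; mL=47000/55189, mR=1200/55189; mL+mR=200/229 → advance +1; mR−mL=-200/241 → turn -1·90°

0 100/149 100/117 13300/17433 -1600/17433 0 8 E
1 200/229 200/241 47000/55189 1200/55189 1 8 S
2 50/53 25/34 3025/3604 375/3604 1 7 W
3 200/281 40/53 10920/14893 -320/14893 0 7 N
4 100/149 100/117 13300/17433 -1600/17433 0 8 E
5 200/229 200/241 47000/55189 1200/55189 1 8 S
final 1 7 W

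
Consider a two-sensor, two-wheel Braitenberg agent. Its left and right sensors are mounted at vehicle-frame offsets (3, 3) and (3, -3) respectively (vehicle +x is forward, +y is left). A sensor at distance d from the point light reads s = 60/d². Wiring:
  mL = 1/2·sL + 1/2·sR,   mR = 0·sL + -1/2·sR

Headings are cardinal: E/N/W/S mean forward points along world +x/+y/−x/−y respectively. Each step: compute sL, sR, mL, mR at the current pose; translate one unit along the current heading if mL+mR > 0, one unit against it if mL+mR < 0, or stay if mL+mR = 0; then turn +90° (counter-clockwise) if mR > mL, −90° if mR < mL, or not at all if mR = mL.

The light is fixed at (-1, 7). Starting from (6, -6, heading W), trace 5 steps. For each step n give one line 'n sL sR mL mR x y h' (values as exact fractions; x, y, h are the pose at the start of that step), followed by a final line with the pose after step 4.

0 15/68 15/29 1455/3944 -15/58 6 -6 W
1 60/109 60/181 8700/19729 -30/181 5 -6 N
2 10/27 10/51 130/459 -5/51 5 -5 E
3 12/65 60/241 3396/15665 -30/241 6 -5 S
4 15/68 15/29 1455/3944 -15/58 6 -6 W
final 5 -6 N

n=0: pose=(6,-6,W); sL=15/68, sR=15/29; mL=1455/3944, mR=-15/58; mL+mR=15/136 → advance +1; mR−mL=-2475/3944 → turn -1·90°
n=1: pose=(5,-6,N); sL=60/109, sR=60/181; mL=8700/19729, mR=-30/181; mL+mR=30/109 → advance +1; mR−mL=-11970/19729 → turn -1·90°
n=2: pose=(5,-5,E); sL=10/27, sR=10/51; mL=130/459, mR=-5/51; mL+mR=5/27 → advance +1; mR−mL=-175/459 → turn -1·90°
n=3: pose=(6,-5,S); sL=12/65, sR=60/241; mL=3396/15665, mR=-30/241; mL+mR=6/65 → advance +1; mR−mL=-5346/15665 → turn -1·90°
n=4: pose=(6,-6,W); sL=15/68, sR=15/29; mL=1455/3944, mR=-15/58; mL+mR=15/136 → advance +1; mR−mL=-2475/3944 → turn -1·90°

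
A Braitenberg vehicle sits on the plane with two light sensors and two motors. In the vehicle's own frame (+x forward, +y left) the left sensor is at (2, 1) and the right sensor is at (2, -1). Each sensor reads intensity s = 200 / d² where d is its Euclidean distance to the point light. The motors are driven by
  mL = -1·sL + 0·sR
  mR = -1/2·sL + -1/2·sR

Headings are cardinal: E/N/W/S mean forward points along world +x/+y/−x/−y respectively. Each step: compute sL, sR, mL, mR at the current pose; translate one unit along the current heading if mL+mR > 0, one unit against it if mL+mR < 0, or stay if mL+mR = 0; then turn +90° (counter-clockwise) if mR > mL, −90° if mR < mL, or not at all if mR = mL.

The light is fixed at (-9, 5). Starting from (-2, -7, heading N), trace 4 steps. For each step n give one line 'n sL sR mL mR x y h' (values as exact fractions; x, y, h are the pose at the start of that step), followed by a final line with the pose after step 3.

n=0: pose=(-2,-7,N); sL=25/17, sR=50/41; mL=-25/17, mR=-1875/1394; mL+mR=-3925/1394 → advance -1; mR−mL=175/1394 → turn +1·90°
n=1: pose=(-2,-8,W); sL=200/221, sR=200/169; mL=-200/221, mR=-3000/2873; mL+mR=-5600/2873 → advance -1; mR−mL=-400/2873 → turn -1·90°
n=2: pose=(-1,-8,N); sL=20/17, sR=100/101; mL=-20/17, mR=-1860/1717; mL+mR=-3880/1717 → advance -1; mR−mL=160/1717 → turn +1·90°
n=3: pose=(-1,-9,W); sL=200/261, sR=40/41; mL=-200/261, mR=-9320/10701; mL+mR=-5840/3567 → advance -1; mR−mL=-1120/10701 → turn -1·90°

0 25/17 50/41 -25/17 -1875/1394 -2 -7 N
1 200/221 200/169 -200/221 -3000/2873 -2 -8 W
2 20/17 100/101 -20/17 -1860/1717 -1 -8 N
3 200/261 40/41 -200/261 -9320/10701 -1 -9 W
final 0 -9 N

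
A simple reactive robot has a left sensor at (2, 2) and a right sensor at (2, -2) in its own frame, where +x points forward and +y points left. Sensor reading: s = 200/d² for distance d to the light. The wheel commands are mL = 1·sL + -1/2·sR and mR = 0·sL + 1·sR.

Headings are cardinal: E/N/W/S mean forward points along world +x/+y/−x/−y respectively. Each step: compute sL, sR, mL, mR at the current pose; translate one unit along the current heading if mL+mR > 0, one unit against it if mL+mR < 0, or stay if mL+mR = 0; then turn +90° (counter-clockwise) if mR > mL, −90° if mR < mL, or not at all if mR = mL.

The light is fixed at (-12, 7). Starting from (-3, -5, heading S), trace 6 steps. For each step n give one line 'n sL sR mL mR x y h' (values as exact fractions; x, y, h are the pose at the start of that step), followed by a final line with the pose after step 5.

n=0: pose=(-3,-5,S); sL=200/317, sR=40/49; mL=3460/15533, mR=40/49; mL+mR=16140/15533 → advance +1; mR−mL=9220/15533 → turn +1·90°
n=1: pose=(-3,-6,E); sL=100/121, sR=100/173; mL=11250/20933, mR=100/173; mL+mR=23350/20933 → advance +1; mR−mL=850/20933 → turn +1·90°
n=2: pose=(-2,-6,N); sL=40/37, sR=40/53; mL=1380/1961, mR=40/53; mL+mR=2860/1961 → advance +1; mR−mL=100/1961 → turn +1·90°
n=3: pose=(-2,-5,W); sL=10/13, sR=50/41; mL=85/533, mR=50/41; mL+mR=735/533 → advance +1; mR−mL=565/533 → turn +1·90°
n=4: pose=(-3,-5,S); sL=200/317, sR=40/49; mL=3460/15533, mR=40/49; mL+mR=16140/15533 → advance +1; mR−mL=9220/15533 → turn +1·90°
n=5: pose=(-3,-6,E); sL=100/121, sR=100/173; mL=11250/20933, mR=100/173; mL+mR=23350/20933 → advance +1; mR−mL=850/20933 → turn +1·90°

0 200/317 40/49 3460/15533 40/49 -3 -5 S
1 100/121 100/173 11250/20933 100/173 -3 -6 E
2 40/37 40/53 1380/1961 40/53 -2 -6 N
3 10/13 50/41 85/533 50/41 -2 -5 W
4 200/317 40/49 3460/15533 40/49 -3 -5 S
5 100/121 100/173 11250/20933 100/173 -3 -6 E
final -2 -6 N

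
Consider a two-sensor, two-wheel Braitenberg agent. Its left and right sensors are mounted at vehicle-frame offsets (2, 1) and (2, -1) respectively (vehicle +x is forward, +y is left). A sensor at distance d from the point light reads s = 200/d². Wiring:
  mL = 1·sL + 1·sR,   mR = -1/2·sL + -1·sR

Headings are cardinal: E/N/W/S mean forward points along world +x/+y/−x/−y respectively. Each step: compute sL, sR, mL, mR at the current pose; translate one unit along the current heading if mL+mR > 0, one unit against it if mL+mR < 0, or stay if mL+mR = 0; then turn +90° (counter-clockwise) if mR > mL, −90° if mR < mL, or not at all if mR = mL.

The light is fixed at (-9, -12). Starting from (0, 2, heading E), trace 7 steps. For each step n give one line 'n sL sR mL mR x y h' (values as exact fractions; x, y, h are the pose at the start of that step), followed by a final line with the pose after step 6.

n=0: pose=(0,2,E); sL=100/173, sR=20/29; mL=6360/5017, mR=-4910/5017; mL+mR=50/173 → advance +1; mR−mL=-11270/5017 → turn -1·90°
n=1: pose=(1,2,S); sL=40/53, sR=8/9; mL=784/477, mR=-604/477; mL+mR=20/53 → advance +1; mR−mL=-1388/477 → turn -1·90°
n=2: pose=(1,1,W); sL=25/26, sR=10/13; mL=45/26, mR=-5/4; mL+mR=25/52 → advance +1; mR−mL=-155/52 → turn -1·90°
n=3: pose=(0,1,N); sL=200/289, sR=8/13; mL=4912/3757, mR=-3612/3757; mL+mR=100/289 → advance +1; mR−mL=-8524/3757 → turn -1·90°
n=4: pose=(0,2,E); sL=100/173, sR=20/29; mL=6360/5017, mR=-4910/5017; mL+mR=50/173 → advance +1; mR−mL=-11270/5017 → turn -1·90°
n=5: pose=(1,2,S); sL=40/53, sR=8/9; mL=784/477, mR=-604/477; mL+mR=20/53 → advance +1; mR−mL=-1388/477 → turn -1·90°
n=6: pose=(1,1,W); sL=25/26, sR=10/13; mL=45/26, mR=-5/4; mL+mR=25/52 → advance +1; mR−mL=-155/52 → turn -1·90°

0 100/173 20/29 6360/5017 -4910/5017 0 2 E
1 40/53 8/9 784/477 -604/477 1 2 S
2 25/26 10/13 45/26 -5/4 1 1 W
3 200/289 8/13 4912/3757 -3612/3757 0 1 N
4 100/173 20/29 6360/5017 -4910/5017 0 2 E
5 40/53 8/9 784/477 -604/477 1 2 S
6 25/26 10/13 45/26 -5/4 1 1 W
final 0 1 N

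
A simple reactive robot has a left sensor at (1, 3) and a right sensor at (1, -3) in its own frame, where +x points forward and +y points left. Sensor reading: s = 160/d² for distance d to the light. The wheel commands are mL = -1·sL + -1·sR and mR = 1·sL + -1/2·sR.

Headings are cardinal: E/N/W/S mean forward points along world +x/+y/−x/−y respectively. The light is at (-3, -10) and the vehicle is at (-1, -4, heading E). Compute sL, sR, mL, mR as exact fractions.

left sensor world pos  = (0, -1); dL² = 90
right sensor world pos = (0, -7); dR² = 18
sL = 160/90 = 16/9
sR = 160/18 = 80/9
mL = -1·sL + -1·sR = -32/3
mR = 1·sL + -1/2·sR = -8/3

16/9 80/9 -32/3 -8/3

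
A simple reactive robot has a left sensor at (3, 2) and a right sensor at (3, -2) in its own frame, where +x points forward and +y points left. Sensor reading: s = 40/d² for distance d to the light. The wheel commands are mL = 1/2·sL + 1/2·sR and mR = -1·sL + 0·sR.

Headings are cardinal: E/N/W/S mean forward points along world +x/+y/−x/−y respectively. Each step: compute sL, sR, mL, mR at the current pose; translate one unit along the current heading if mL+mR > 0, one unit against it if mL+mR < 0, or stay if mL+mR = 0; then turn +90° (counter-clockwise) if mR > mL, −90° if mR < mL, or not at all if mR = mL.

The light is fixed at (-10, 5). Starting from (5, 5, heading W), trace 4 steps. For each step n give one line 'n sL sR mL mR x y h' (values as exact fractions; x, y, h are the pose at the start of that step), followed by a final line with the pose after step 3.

n=0: pose=(5,5,W); sL=10/37, sR=10/37; mL=10/37, mR=-10/37; mL+mR=0 → advance +0; mR−mL=-20/37 → turn -1·90°
n=1: pose=(5,5,N); sL=20/89, sR=20/149; mL=2380/13261, mR=-20/89; mL+mR=-600/13261 → advance -1; mR−mL=-5360/13261 → turn -1·90°
n=2: pose=(5,4,E); sL=8/65, sR=40/333; mL=2632/21645, mR=-8/65; mL+mR=-32/21645 → advance -1; mR−mL=-5296/21645 → turn -1·90°
n=3: pose=(4,4,S); sL=5/34, sR=1/4; mL=27/136, mR=-5/34; mL+mR=7/136 → advance +1; mR−mL=-47/136 → turn -1·90°

0 10/37 10/37 10/37 -10/37 5 5 W
1 20/89 20/149 2380/13261 -20/89 5 5 N
2 8/65 40/333 2632/21645 -8/65 5 4 E
3 5/34 1/4 27/136 -5/34 4 4 S
final 4 3 W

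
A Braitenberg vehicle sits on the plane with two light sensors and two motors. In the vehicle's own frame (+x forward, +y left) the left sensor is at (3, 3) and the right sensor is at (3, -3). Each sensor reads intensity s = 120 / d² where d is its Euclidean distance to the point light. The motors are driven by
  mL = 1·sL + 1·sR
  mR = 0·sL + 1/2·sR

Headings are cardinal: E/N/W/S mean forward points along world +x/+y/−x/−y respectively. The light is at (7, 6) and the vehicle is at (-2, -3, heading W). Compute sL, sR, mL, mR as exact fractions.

left sensor world pos  = (-5, -6); dL² = 288
right sensor world pos = (-5, 0); dR² = 180
sL = 120/288 = 5/12
sR = 120/180 = 2/3
mL = 1·sL + 1·sR = 13/12
mR = 0·sL + 1/2·sR = 1/3

5/12 2/3 13/12 1/3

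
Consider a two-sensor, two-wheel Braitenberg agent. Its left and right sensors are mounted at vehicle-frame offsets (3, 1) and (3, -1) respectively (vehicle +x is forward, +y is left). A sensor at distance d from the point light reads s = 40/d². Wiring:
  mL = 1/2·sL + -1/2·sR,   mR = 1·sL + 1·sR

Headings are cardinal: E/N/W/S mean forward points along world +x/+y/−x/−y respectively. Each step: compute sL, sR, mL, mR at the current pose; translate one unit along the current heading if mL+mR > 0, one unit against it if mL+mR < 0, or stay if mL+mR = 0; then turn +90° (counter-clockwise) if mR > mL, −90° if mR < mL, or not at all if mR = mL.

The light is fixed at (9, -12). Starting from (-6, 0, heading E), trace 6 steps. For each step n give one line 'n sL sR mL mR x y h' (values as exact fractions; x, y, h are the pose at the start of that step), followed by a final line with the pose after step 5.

n=0: pose=(-6,0,E); sL=40/313, sR=8/53; mL=-192/16589, mR=4624/16589; mL+mR=4432/16589 → advance +1; mR−mL=4816/16589 → turn +1·90°
n=1: pose=(-5,0,N); sL=4/45, sR=20/197; mL=-56/8865, mR=1688/8865; mL+mR=544/2955 → advance +1; mR−mL=1744/8865 → turn +1·90°
n=2: pose=(-5,1,W); sL=40/433, sR=8/97; mL=208/42001, mR=7344/42001; mL+mR=7552/42001 → advance +1; mR−mL=7136/42001 → turn +1·90°
n=3: pose=(-6,1,S); sL=5/37, sR=10/89; mL=75/6586, mR=815/3293; mL+mR=1705/6586 → advance +1; mR−mL=1555/6586 → turn +1·90°
n=4: pose=(-6,0,E); sL=40/313, sR=8/53; mL=-192/16589, mR=4624/16589; mL+mR=4432/16589 → advance +1; mR−mL=4816/16589 → turn +1·90°
n=5: pose=(-5,0,N); sL=4/45, sR=20/197; mL=-56/8865, mR=1688/8865; mL+mR=544/2955 → advance +1; mR−mL=1744/8865 → turn +1·90°

0 40/313 8/53 -192/16589 4624/16589 -6 0 E
1 4/45 20/197 -56/8865 1688/8865 -5 0 N
2 40/433 8/97 208/42001 7344/42001 -5 1 W
3 5/37 10/89 75/6586 815/3293 -6 1 S
4 40/313 8/53 -192/16589 4624/16589 -6 0 E
5 4/45 20/197 -56/8865 1688/8865 -5 0 N
final -5 1 W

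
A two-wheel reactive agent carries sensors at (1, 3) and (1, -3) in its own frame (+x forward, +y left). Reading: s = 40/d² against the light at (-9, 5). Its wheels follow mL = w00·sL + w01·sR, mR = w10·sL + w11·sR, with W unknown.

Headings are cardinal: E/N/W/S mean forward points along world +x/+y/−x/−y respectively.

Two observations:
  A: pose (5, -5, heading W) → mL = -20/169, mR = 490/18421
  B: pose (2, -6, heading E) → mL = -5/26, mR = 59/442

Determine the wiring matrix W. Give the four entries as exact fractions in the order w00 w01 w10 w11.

-1 0 1 -1/2

obs A: pose=(5,-5,W) → sL=20/169, sR=20/109, mL=-20/169, mR=490/18421
obs B: pose=(2,-6,E) → sL=5/26, sR=2/17, mL=-5/26, mR=59/442
sensor matrix S = [[20/169, 20/109], [5/26, 2/17]]; det S = -6690/313157
solve [mL_A; mL_B] = S·[w00; w01] and [mR_A; mR_B] = S·[w10; w11]:
  w00 = -1, w01 = 0, w10 = 1, w11 = -1/2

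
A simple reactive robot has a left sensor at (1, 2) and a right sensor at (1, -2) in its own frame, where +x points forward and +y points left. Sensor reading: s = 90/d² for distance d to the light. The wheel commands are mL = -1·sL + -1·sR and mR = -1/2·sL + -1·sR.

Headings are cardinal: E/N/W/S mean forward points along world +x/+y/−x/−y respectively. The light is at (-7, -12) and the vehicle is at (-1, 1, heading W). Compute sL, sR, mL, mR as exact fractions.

left sensor world pos  = (-2, -1); dL² = 146
right sensor world pos = (-2, 3); dR² = 250
sL = 90/146 = 45/73
sR = 90/250 = 9/25
mL = -1·sL + -1·sR = -1782/1825
mR = -1/2·sL + -1·sR = -2439/3650

45/73 9/25 -1782/1825 -2439/3650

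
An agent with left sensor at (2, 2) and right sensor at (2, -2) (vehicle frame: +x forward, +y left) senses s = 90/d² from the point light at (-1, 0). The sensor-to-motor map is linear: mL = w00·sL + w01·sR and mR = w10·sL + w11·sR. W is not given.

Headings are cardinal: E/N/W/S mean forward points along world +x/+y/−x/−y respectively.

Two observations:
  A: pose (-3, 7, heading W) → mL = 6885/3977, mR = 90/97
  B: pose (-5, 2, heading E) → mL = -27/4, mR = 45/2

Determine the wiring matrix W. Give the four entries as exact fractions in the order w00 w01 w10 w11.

1 -1/2 0 1

obs A: pose=(-3,7,W) → sL=90/41, sR=90/97, mL=6885/3977, mR=90/97
obs B: pose=(-5,2,E) → sL=9/2, sR=45/2, mL=-27/4, mR=45/2
sensor matrix S = [[90/41, 90/97], [9/2, 45/2]]; det S = 179820/3977
solve [mL_A; mL_B] = S·[w00; w01] and [mR_A; mR_B] = S·[w10; w11]:
  w00 = 1, w01 = -1/2, w10 = 0, w11 = 1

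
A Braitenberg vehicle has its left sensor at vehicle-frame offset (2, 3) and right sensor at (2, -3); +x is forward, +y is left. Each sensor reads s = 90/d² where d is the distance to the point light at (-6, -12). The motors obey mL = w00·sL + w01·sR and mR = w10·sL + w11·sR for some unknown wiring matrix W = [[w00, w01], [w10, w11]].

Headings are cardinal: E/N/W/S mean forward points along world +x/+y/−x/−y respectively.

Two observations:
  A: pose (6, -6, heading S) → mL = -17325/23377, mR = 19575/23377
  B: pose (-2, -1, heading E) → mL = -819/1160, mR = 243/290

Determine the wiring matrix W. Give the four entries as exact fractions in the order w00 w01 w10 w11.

obs A: pose=(6,-6,S) → sL=90/241, sR=90/97, mL=-17325/23377, mR=19575/23377
obs B: pose=(-2,-1,E) → sL=45/116, sR=9/10, mL=-819/1160, mR=243/290
sensor matrix S = [[90/241, 90/97], [45/116, 9/10]]; det S = -32319/1355866
solve [mL_A; mL_B] = S·[w00; w01] and [mR_A; mR_B] = S·[w10; w11]:
  w00 = 1/2, w01 = -1, w10 = 1, w11 = 1/2

1/2 -1 1 1/2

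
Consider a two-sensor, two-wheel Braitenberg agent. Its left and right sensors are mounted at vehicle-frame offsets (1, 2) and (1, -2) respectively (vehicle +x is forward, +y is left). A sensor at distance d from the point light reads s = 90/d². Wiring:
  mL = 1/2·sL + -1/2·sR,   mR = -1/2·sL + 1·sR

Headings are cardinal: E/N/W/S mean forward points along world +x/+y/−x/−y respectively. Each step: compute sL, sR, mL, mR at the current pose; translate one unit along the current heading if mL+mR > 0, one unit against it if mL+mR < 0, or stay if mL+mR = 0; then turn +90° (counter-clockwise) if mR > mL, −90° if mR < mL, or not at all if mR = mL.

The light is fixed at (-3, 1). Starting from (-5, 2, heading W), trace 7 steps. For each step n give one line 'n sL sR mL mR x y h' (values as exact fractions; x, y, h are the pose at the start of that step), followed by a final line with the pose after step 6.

0 9 5 2 1/2 -5 2 W
1 90/29 18 -216/29 477/29 -6 2 N
2 45/8 45/16 45/32 0 -6 3 W
3 2 90/13 -32/13 77/13 -7 3 N
4 45/13 9/5 54/65 9/130 -7 4 W
5 18/13 18/5 -72/65 189/65 -8 4 N
6 9/4 5/4 1/2 1/8 -8 5 W
final -9 5 N

n=0: pose=(-5,2,W); sL=9, sR=5; mL=2, mR=1/2; mL+mR=5/2 → advance +1; mR−mL=-3/2 → turn -1·90°
n=1: pose=(-6,2,N); sL=90/29, sR=18; mL=-216/29, mR=477/29; mL+mR=9 → advance +1; mR−mL=693/29 → turn +1·90°
n=2: pose=(-6,3,W); sL=45/8, sR=45/16; mL=45/32, mR=0; mL+mR=45/32 → advance +1; mR−mL=-45/32 → turn -1·90°
n=3: pose=(-7,3,N); sL=2, sR=90/13; mL=-32/13, mR=77/13; mL+mR=45/13 → advance +1; mR−mL=109/13 → turn +1·90°
n=4: pose=(-7,4,W); sL=45/13, sR=9/5; mL=54/65, mR=9/130; mL+mR=9/10 → advance +1; mR−mL=-99/130 → turn -1·90°
n=5: pose=(-8,4,N); sL=18/13, sR=18/5; mL=-72/65, mR=189/65; mL+mR=9/5 → advance +1; mR−mL=261/65 → turn +1·90°
n=6: pose=(-8,5,W); sL=9/4, sR=5/4; mL=1/2, mR=1/8; mL+mR=5/8 → advance +1; mR−mL=-3/8 → turn -1·90°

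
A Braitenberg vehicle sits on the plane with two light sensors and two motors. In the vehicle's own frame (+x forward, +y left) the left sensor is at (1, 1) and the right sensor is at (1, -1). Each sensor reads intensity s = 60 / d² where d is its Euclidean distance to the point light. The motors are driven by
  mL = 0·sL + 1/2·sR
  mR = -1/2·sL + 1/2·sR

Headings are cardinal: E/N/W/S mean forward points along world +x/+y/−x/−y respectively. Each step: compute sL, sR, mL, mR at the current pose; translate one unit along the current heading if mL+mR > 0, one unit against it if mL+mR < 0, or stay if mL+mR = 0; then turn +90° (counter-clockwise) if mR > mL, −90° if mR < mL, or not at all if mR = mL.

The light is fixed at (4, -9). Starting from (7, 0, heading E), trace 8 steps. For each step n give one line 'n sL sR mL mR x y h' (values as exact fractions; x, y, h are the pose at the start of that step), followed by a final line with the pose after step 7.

n=0: pose=(7,0,E); sL=15/29, sR=3/4; mL=3/8, mR=27/232; mL+mR=57/116 → advance +1; mR−mL=-15/58 → turn -1·90°
n=1: pose=(8,0,S); sL=60/89, sR=60/73; mL=30/73, mR=480/6497; mL+mR=3150/6497 → advance +1; mR−mL=-30/89 → turn -1·90°
n=2: pose=(8,-1,W); sL=30/29, sR=2/3; mL=1/3, mR=-16/87; mL+mR=13/87 → advance +1; mR−mL=-15/29 → turn -1·90°
n=3: pose=(7,-1,N); sL=12/17, sR=60/97; mL=30/97, mR=-72/1649; mL+mR=438/1649 → advance +1; mR−mL=-6/17 → turn -1·90°
n=4: pose=(7,0,E); sL=15/29, sR=3/4; mL=3/8, mR=27/232; mL+mR=57/116 → advance +1; mR−mL=-15/58 → turn -1·90°
n=5: pose=(8,0,S); sL=60/89, sR=60/73; mL=30/73, mR=480/6497; mL+mR=3150/6497 → advance +1; mR−mL=-30/89 → turn -1·90°
n=6: pose=(8,-1,W); sL=30/29, sR=2/3; mL=1/3, mR=-16/87; mL+mR=13/87 → advance +1; mR−mL=-15/29 → turn -1·90°
n=7: pose=(7,-1,N); sL=12/17, sR=60/97; mL=30/97, mR=-72/1649; mL+mR=438/1649 → advance +1; mR−mL=-6/17 → turn -1·90°

0 15/29 3/4 3/8 27/232 7 0 E
1 60/89 60/73 30/73 480/6497 8 0 S
2 30/29 2/3 1/3 -16/87 8 -1 W
3 12/17 60/97 30/97 -72/1649 7 -1 N
4 15/29 3/4 3/8 27/232 7 0 E
5 60/89 60/73 30/73 480/6497 8 0 S
6 30/29 2/3 1/3 -16/87 8 -1 W
7 12/17 60/97 30/97 -72/1649 7 -1 N
final 7 0 E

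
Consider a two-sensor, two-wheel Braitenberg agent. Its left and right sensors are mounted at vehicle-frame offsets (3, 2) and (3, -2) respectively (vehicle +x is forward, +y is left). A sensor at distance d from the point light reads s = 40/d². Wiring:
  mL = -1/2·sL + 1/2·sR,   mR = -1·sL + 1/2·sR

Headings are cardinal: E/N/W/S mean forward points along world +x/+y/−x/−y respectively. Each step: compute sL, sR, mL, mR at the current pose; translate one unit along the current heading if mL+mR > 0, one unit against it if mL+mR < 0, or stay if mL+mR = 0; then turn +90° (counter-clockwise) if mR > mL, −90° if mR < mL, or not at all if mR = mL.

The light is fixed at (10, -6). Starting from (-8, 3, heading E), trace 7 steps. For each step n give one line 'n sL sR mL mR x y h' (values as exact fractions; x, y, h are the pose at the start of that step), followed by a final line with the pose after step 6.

n=0: pose=(-8,3,E); sL=20/173, sR=20/137; mL=360/23701, mR=-1010/23701; mL+mR=-650/23701 → advance -1; mR−mL=-10/173 → turn -1·90°
n=1: pose=(-9,3,S); sL=8/65, sR=40/477; mL=-608/31005, mR=-2516/31005; mL+mR=-3124/31005 → advance -1; mR−mL=-4/65 → turn -1·90°
n=2: pose=(-9,4,W); sL=10/137, sR=10/157; mL=-100/21509, mR=-885/21509; mL+mR=-985/21509 → advance -1; mR−mL=-5/137 → turn -1·90°
n=3: pose=(-8,4,N); sL=40/569, sR=8/85; mL=576/48365, mR=-1124/48365; mL+mR=-548/48365 → advance -1; mR−mL=-20/569 → turn -1·90°
n=4: pose=(-8,3,E); sL=20/173, sR=20/137; mL=360/23701, mR=-1010/23701; mL+mR=-650/23701 → advance -1; mR−mL=-10/173 → turn -1·90°
n=5: pose=(-9,3,S); sL=8/65, sR=40/477; mL=-608/31005, mR=-2516/31005; mL+mR=-3124/31005 → advance -1; mR−mL=-4/65 → turn -1·90°
n=6: pose=(-9,4,W); sL=10/137, sR=10/157; mL=-100/21509, mR=-885/21509; mL+mR=-985/21509 → advance -1; mR−mL=-5/137 → turn -1·90°

0 20/173 20/137 360/23701 -1010/23701 -8 3 E
1 8/65 40/477 -608/31005 -2516/31005 -9 3 S
2 10/137 10/157 -100/21509 -885/21509 -9 4 W
3 40/569 8/85 576/48365 -1124/48365 -8 4 N
4 20/173 20/137 360/23701 -1010/23701 -8 3 E
5 8/65 40/477 -608/31005 -2516/31005 -9 3 S
6 10/137 10/157 -100/21509 -885/21509 -9 4 W
final -8 4 N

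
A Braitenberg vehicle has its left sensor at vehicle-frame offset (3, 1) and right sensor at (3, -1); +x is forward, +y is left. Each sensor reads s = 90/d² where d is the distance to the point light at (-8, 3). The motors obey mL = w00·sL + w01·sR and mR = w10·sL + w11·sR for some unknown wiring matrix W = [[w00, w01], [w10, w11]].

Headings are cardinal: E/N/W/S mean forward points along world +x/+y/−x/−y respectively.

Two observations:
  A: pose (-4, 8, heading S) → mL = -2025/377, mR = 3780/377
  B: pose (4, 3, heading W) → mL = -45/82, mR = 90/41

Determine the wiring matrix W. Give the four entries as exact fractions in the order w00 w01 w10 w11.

obs A: pose=(-4,8,S) → sL=90/29, sR=90/13, mL=-2025/377, mR=3780/377
obs B: pose=(4,3,W) → sL=45/41, sR=45/41, mL=-45/82, mR=90/41
sensor matrix S = [[90/29, 90/13], [45/41, 45/41]]; det S = -64800/15457
solve [mL_A; mL_B] = S·[w00; w01] and [mR_A; mR_B] = S·[w10; w11]:
  w00 = 1/2, w01 = -1, w10 = 1, w11 = 1

1/2 -1 1 1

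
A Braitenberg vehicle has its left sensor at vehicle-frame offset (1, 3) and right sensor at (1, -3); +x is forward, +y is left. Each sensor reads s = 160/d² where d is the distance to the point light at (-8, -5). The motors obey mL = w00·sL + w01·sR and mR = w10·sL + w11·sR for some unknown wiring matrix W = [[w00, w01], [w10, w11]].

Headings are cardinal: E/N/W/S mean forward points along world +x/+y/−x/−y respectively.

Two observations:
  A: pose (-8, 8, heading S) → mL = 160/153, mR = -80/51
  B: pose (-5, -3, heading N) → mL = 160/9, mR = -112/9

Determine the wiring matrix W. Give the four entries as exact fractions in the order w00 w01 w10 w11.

obs A: pose=(-8,8,S) → sL=160/153, sR=160/153, mL=160/153, mR=-80/51
obs B: pose=(-5,-3,N) → sL=160/9, sR=32/9, mL=160/9, mR=-112/9
sensor matrix S = [[160/153, 160/153], [160/9, 32/9]]; det S = -20480/1377
solve [mL_A; mL_B] = S·[w00; w01] and [mR_A; mR_B] = S·[w10; w11]:
  w00 = 1, w01 = 0, w10 = -1/2, w11 = -1

1 0 -1/2 -1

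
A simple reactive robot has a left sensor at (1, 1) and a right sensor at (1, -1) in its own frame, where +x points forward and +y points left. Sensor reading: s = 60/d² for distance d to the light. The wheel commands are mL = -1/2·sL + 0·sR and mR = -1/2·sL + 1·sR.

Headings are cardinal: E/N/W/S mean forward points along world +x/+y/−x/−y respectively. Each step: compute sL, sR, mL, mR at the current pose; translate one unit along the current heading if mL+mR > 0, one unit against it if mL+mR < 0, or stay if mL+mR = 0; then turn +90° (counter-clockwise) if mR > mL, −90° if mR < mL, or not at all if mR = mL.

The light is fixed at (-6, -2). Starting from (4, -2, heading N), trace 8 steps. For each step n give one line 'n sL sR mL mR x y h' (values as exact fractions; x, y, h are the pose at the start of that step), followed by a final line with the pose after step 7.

0 30/41 30/61 -15/41 315/2501 4 -2 N
1 12/17 20/27 -6/17 178/459 4 -3 W
2 15/26 15/17 -15/52 525/884 3 -3 S
3 60/101 60/109 -30/101 2790/11009 3 -4 E
4 6/5 30/41 -3/5 27/205 2 -4 N
5 12/13 60/53 -6/13 462/689 2 -5 W
6 3/4 15/13 -3/8 81/104 1 -5 S
7 60/73 60/89 -30/73 1710/6497 1 -6 E
final 0 -6 N

n=0: pose=(4,-2,N); sL=30/41, sR=30/61; mL=-15/41, mR=315/2501; mL+mR=-600/2501 → advance -1; mR−mL=30/61 → turn +1·90°
n=1: pose=(4,-3,W); sL=12/17, sR=20/27; mL=-6/17, mR=178/459; mL+mR=16/459 → advance +1; mR−mL=20/27 → turn +1·90°
n=2: pose=(3,-3,S); sL=15/26, sR=15/17; mL=-15/52, mR=525/884; mL+mR=135/442 → advance +1; mR−mL=15/17 → turn +1·90°
n=3: pose=(3,-4,E); sL=60/101, sR=60/109; mL=-30/101, mR=2790/11009; mL+mR=-480/11009 → advance -1; mR−mL=60/109 → turn +1·90°
n=4: pose=(2,-4,N); sL=6/5, sR=30/41; mL=-3/5, mR=27/205; mL+mR=-96/205 → advance -1; mR−mL=30/41 → turn +1·90°
n=5: pose=(2,-5,W); sL=12/13, sR=60/53; mL=-6/13, mR=462/689; mL+mR=144/689 → advance +1; mR−mL=60/53 → turn +1·90°
n=6: pose=(1,-5,S); sL=3/4, sR=15/13; mL=-3/8, mR=81/104; mL+mR=21/52 → advance +1; mR−mL=15/13 → turn +1·90°
n=7: pose=(1,-6,E); sL=60/73, sR=60/89; mL=-30/73, mR=1710/6497; mL+mR=-960/6497 → advance -1; mR−mL=60/89 → turn +1·90°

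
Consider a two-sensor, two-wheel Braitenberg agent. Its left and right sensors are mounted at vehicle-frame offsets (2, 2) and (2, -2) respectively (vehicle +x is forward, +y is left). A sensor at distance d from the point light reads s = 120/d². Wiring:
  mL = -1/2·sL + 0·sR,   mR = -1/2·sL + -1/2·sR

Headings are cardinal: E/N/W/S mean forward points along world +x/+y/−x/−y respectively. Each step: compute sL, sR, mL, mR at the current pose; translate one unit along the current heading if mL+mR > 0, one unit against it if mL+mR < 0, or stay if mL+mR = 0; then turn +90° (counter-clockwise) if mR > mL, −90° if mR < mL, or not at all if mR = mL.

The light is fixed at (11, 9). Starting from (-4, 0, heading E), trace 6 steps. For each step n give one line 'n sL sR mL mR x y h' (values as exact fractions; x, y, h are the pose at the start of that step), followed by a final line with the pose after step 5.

n=0: pose=(-4,0,E); sL=60/109, sR=12/29; mL=-30/109, mR=-1524/3161; mL+mR=-2394/3161 → advance -1; mR−mL=-6/29 → turn -1·90°
n=1: pose=(-5,0,S); sL=120/317, sR=24/89; mL=-60/317, mR=-9144/28213; mL+mR=-14484/28213 → advance -1; mR−mL=-12/89 → turn -1·90°
n=2: pose=(-5,1,W); sL=15/53, sR=1/3; mL=-15/106, mR=-49/159; mL+mR=-143/318 → advance -1; mR−mL=-1/6 → turn -1·90°
n=3: pose=(-4,1,N); sL=24/65, sR=24/41; mL=-12/65, mR=-1272/2665; mL+mR=-1764/2665 → advance -1; mR−mL=-12/41 → turn -1·90°
n=4: pose=(-4,0,E); sL=60/109, sR=12/29; mL=-30/109, mR=-1524/3161; mL+mR=-2394/3161 → advance -1; mR−mL=-6/29 → turn -1·90°
n=5: pose=(-5,0,S); sL=120/317, sR=24/89; mL=-60/317, mR=-9144/28213; mL+mR=-14484/28213 → advance -1; mR−mL=-12/89 → turn -1·90°

0 60/109 12/29 -30/109 -1524/3161 -4 0 E
1 120/317 24/89 -60/317 -9144/28213 -5 0 S
2 15/53 1/3 -15/106 -49/159 -5 1 W
3 24/65 24/41 -12/65 -1272/2665 -4 1 N
4 60/109 12/29 -30/109 -1524/3161 -4 0 E
5 120/317 24/89 -60/317 -9144/28213 -5 0 S
final -5 1 W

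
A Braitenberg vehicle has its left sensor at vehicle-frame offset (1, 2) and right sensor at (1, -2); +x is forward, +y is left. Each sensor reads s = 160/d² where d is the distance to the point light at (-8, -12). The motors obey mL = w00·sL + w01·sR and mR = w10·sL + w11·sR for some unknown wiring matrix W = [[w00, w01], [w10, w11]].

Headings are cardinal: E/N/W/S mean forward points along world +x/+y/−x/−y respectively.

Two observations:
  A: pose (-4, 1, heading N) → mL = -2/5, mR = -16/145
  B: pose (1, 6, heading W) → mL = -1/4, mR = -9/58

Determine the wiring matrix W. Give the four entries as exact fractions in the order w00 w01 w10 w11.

-1/2 0 -1 1

obs A: pose=(-4,1,N) → sL=4/5, sR=20/29, mL=-2/5, mR=-16/145
obs B: pose=(1,6,W) → sL=1/2, sR=10/29, mL=-1/4, mR=-9/58
sensor matrix S = [[4/5, 20/29], [1/2, 10/29]]; det S = -2/29
solve [mL_A; mL_B] = S·[w00; w01] and [mR_A; mR_B] = S·[w10; w11]:
  w00 = -1/2, w01 = 0, w10 = -1, w11 = 1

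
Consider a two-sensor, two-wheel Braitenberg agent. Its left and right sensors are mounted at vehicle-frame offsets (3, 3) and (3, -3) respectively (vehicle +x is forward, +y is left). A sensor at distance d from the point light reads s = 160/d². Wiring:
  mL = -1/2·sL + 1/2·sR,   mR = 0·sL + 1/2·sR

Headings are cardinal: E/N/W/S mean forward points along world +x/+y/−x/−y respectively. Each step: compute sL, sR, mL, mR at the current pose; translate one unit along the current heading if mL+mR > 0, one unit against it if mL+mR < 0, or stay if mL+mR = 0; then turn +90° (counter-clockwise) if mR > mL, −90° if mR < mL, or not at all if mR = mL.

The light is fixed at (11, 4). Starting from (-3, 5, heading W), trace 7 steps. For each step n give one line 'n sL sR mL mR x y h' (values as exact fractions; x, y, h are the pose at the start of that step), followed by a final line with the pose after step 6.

n=0: pose=(-3,5,W); sL=160/293, sR=32/61; mL=-192/17873, mR=16/61; mL+mR=4496/17873 → advance +1; mR−mL=80/293 → turn +1·90°
n=1: pose=(-4,5,S); sL=40/37, sR=20/41; mL=-450/1517, mR=10/41; mL+mR=-80/1517 → advance -1; mR−mL=20/37 → turn +1·90°
n=2: pose=(-4,6,E); sL=160/169, sR=32/29; mL=384/4901, mR=16/29; mL+mR=3088/4901 → advance +1; mR−mL=80/169 → turn +1·90°
n=3: pose=(-3,6,N); sL=80/157, sR=80/73; mL=3360/11461, mR=40/73; mL+mR=9640/11461 → advance +1; mR−mL=40/157 → turn +1·90°
n=4: pose=(-3,7,W); sL=160/289, sR=32/65; mL=-576/18785, mR=16/65; mL+mR=4048/18785 → advance +1; mR−mL=80/289 → turn +1·90°
n=5: pose=(-4,7,S); sL=10/9, sR=40/81; mL=-25/81, mR=20/81; mL+mR=-5/81 → advance -1; mR−mL=5/9 → turn +1·90°
n=6: pose=(-4,8,E); sL=160/193, sR=32/29; mL=768/5597, mR=16/29; mL+mR=3856/5597 → advance +1; mR−mL=80/193 → turn +1·90°

0 160/293 32/61 -192/17873 16/61 -3 5 W
1 40/37 20/41 -450/1517 10/41 -4 5 S
2 160/169 32/29 384/4901 16/29 -4 6 E
3 80/157 80/73 3360/11461 40/73 -3 6 N
4 160/289 32/65 -576/18785 16/65 -3 7 W
5 10/9 40/81 -25/81 20/81 -4 7 S
6 160/193 32/29 768/5597 16/29 -4 8 E
final -3 8 N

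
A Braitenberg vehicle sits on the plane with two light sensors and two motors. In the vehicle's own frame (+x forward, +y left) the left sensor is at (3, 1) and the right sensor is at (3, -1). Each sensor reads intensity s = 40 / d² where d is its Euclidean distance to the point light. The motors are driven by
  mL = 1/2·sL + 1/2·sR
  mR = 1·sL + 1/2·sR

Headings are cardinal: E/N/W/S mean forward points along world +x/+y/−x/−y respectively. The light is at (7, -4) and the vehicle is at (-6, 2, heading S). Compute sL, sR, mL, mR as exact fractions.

left sensor world pos  = (-5, -1); dL² = 153
right sensor world pos = (-7, -1); dR² = 205
sL = 40/153 = 40/153
sR = 40/205 = 8/41
mL = 1/2·sL + 1/2·sR = 1432/6273
mR = 1·sL + 1/2·sR = 2252/6273

40/153 8/41 1432/6273 2252/6273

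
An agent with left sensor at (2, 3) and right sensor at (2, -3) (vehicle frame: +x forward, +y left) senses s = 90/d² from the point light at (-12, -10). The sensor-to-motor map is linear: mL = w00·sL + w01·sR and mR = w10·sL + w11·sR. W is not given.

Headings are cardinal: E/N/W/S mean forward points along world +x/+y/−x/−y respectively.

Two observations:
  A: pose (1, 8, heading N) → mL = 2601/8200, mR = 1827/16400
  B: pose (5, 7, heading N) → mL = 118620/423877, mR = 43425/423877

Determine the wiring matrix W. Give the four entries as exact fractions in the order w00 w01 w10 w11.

obs A: pose=(1,8,N) → sL=9/50, sR=45/328, mL=2601/8200, mR=1827/16400
obs B: pose=(5,7,N) → sL=90/557, sR=90/761, mL=118620/423877, mR=43425/423877
sensor matrix S = [[9/50, 45/328], [90/557, 90/761]]; det S = -305937/347579140
solve [mL_A; mL_B] = S·[w00; w01] and [mR_A; mR_B] = S·[w10; w11]:
  w00 = 1, w01 = 1, w10 = 1, w11 = -1/2

1 1 1 -1/2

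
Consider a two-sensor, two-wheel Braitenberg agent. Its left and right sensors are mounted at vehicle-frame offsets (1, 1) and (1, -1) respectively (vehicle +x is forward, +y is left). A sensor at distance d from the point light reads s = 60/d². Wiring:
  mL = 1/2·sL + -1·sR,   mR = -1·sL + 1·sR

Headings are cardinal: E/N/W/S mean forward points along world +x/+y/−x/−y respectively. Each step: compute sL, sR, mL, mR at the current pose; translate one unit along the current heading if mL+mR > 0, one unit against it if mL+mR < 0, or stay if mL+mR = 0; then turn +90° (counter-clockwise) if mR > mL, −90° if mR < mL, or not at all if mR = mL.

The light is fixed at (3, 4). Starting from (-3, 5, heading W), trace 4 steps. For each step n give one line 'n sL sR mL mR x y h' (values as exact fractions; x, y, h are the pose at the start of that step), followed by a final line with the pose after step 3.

n=0: pose=(-3,5,W); sL=60/49, sR=60/53; mL=-1350/2597, mR=-240/2597; mL+mR=-30/49 → advance -1; mR−mL=1110/2597 → turn +1·90°
n=1: pose=(-2,5,S); sL=15/4, sR=5/3; mL=5/24, mR=-25/12; mL+mR=-15/8 → advance -1; mR−mL=-55/24 → turn -1·90°
n=2: pose=(-2,6,W); sL=60/37, sR=4/3; mL=-58/111, mR=-32/111; mL+mR=-30/37 → advance -1; mR−mL=26/111 → turn +1·90°
n=3: pose=(-1,6,S); sL=6, sR=30/13; mL=9/13, mR=-48/13; mL+mR=-3 → advance -1; mR−mL=-57/13 → turn -1·90°

0 60/49 60/53 -1350/2597 -240/2597 -3 5 W
1 15/4 5/3 5/24 -25/12 -2 5 S
2 60/37 4/3 -58/111 -32/111 -2 6 W
3 6 30/13 9/13 -48/13 -1 6 S
final -1 7 W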